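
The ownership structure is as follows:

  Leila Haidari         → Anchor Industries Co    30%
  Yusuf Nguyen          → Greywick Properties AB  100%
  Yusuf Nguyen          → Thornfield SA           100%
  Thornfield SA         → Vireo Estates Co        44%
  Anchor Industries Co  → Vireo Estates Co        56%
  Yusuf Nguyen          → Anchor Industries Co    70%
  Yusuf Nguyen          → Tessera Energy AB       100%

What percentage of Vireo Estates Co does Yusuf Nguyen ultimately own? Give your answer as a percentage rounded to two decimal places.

Yusuf reaches Vireo along 2 paths.
Via Thornfield: 100% × 44% = 44%.
Via Anchor: 70% × 56% = 39.2%.
Total: 44% + 39.2% = 83.2%.
Rounded: 83.20%.

83.20%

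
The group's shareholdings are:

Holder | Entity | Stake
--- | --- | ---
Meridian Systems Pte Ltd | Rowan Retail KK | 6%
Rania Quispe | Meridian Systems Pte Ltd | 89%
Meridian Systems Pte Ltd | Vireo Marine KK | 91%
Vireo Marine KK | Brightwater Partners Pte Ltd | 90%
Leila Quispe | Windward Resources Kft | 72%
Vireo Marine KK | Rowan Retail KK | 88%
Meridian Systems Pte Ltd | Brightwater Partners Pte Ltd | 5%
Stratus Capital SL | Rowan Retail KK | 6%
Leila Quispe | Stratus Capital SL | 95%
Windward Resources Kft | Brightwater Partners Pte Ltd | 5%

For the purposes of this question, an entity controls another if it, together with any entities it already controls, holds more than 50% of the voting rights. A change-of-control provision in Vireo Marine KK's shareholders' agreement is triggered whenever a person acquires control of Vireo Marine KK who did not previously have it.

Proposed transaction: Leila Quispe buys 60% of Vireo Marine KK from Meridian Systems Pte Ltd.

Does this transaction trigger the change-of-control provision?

The purchase adds only to Leila's holdings (Meridian's stake shrinks), so Leila is the only person who could newly come to control Vireo.
Leila holds 72% of Windward, so Leila controls Windward.
Leila holds 95% of Stratus, so Leila controls Stratus.
Neither Leila nor any entity Leila controls holds any voting interest in Vireo.
So before the transaction, Leila does not control Vireo.
After the purchase, Leila holds 60% of Vireo directly, and Meridian's stake falls to 31%.
Leila holds 60% of Vireo, so Leila controls Vireo.
Leila did not control Vireo before and does after, so the clause is triggered.

Yes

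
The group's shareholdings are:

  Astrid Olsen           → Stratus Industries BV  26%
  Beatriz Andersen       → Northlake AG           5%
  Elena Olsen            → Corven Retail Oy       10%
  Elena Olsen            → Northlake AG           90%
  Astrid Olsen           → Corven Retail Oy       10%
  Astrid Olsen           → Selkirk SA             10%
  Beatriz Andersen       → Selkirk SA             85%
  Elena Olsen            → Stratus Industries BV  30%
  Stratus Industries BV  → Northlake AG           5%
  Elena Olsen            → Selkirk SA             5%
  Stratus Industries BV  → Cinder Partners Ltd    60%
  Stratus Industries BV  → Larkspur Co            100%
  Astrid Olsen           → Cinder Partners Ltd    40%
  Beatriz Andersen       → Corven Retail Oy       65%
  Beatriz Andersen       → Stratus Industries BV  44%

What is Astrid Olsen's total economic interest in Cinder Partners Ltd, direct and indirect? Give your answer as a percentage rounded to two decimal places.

Astrid reaches Cinder along 2 paths.
Direct stake: 40% = 40%.
Via Stratus: 26% × 60% = 15.6%.
Total: 40% + 15.6% = 55.6%.
Rounded: 55.60%.

55.60%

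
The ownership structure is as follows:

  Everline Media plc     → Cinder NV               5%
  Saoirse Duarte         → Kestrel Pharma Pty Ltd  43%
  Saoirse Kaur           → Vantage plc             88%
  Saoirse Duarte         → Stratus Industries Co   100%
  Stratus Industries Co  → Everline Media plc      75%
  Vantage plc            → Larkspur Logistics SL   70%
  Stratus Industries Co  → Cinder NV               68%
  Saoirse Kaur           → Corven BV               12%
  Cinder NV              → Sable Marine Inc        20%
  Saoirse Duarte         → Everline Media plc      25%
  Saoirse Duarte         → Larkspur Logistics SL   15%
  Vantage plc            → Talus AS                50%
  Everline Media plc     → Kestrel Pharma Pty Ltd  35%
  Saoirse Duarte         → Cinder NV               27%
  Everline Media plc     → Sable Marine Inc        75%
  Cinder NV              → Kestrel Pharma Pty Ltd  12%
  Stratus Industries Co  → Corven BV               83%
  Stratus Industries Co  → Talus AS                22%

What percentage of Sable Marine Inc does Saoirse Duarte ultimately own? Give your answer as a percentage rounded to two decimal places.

Saoirse Duarte reaches Sable along 6 paths.
Via Stratus → Everline: 100% × 75% × 75% = 56.25%.
Via Everline: 25% × 75% = 18.75%.
Via Cinder: 27% × 20% = 5.4%.
Via Stratus → Everline → Cinder: 100% × 75% × 5% × 20% = 0.75%.
Via Everline → Cinder: 25% × 5% × 20% = 0.25%.
Via Stratus → Cinder: 100% × 68% × 20% = 13.6%.
Total: 56.25% + 18.75% + 5.4% + 0.75% + 0.25% + 13.6% = 95%.
Rounded: 95.00%.

95.00%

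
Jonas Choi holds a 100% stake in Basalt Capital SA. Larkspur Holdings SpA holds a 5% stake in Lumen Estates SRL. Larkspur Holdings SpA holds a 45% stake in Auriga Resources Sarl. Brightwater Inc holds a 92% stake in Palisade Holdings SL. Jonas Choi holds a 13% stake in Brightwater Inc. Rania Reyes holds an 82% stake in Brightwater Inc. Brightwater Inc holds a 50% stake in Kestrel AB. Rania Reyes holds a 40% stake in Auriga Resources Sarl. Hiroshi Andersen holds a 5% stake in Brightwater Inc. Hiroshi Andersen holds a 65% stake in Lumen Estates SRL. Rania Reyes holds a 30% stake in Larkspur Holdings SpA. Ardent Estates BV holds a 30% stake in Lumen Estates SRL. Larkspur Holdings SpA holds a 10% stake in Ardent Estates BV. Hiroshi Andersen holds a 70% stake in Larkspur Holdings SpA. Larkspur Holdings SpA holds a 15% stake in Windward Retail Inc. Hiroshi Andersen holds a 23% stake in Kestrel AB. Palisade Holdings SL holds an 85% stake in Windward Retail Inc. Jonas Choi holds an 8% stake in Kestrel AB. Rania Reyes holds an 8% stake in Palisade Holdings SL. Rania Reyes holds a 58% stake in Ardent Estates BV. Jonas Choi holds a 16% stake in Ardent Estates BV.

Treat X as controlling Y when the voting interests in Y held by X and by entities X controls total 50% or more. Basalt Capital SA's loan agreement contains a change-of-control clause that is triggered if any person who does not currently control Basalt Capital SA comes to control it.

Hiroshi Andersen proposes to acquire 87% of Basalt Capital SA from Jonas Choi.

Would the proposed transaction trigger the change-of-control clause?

The purchase adds only to Hiroshi's holdings (Jonas's stake shrinks), so Hiroshi is the only person who could newly come to control Basalt.
Hiroshi holds 70% of Larkspur, so Hiroshi controls Larkspur.
Hiroshi and Larkspur together hold 65% + 5% = 70% of Lumen, so Hiroshi controls Lumen.
Neither Hiroshi nor any entity Hiroshi controls holds any voting interest in Basalt.
So before the transaction, Hiroshi does not control Basalt.
After the purchase, Hiroshi holds 87% of Basalt directly, and Jonas's stake falls to 13%.
Hiroshi holds 87% of Basalt, so Hiroshi controls Basalt.
Hiroshi did not control Basalt before and does after, so the clause is triggered.

Yes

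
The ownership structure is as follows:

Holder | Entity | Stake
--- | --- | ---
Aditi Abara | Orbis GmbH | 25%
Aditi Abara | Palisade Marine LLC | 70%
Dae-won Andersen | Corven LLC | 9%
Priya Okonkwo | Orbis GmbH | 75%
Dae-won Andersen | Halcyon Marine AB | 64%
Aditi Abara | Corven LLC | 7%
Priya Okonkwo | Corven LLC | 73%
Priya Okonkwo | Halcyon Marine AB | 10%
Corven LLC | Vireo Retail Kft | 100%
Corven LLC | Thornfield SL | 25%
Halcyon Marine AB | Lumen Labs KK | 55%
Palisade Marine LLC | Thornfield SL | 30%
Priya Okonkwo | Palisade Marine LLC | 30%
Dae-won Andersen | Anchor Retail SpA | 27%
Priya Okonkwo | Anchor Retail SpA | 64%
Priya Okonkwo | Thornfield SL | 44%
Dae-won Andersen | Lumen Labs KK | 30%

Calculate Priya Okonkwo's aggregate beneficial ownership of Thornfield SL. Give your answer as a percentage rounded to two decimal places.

Priya reaches Thornfield along 3 paths.
Direct stake: 44% = 44%.
Via Corven: 73% × 25% = 18.25%.
Via Palisade: 30% × 30% = 9%.
Total: 44% + 18.25% + 9% = 71.25%.

71.25%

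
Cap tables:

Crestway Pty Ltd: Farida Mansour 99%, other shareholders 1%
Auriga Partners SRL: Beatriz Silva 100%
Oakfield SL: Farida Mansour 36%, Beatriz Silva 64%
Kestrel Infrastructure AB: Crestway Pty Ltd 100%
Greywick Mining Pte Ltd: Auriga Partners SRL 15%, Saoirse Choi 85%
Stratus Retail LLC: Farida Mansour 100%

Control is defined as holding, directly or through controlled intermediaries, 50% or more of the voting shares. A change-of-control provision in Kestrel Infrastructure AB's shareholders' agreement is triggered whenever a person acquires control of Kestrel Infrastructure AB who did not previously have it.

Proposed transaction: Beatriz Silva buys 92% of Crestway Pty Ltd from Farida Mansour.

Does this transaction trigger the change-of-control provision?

The purchase adds only to Beatriz's holdings (Farida's stake shrinks), so Beatriz is the only person who could newly come to control Kestrel.
Beatriz holds 100% of Auriga, so Beatriz controls Auriga.
Beatriz holds 64% of Oakfield, so Beatriz controls Oakfield.
Neither Beatriz nor any entity Beatriz controls holds any voting interest in Kestrel.
So before the transaction, Beatriz does not control Kestrel.
After the purchase, Beatriz holds 92% of Crestway directly, and Farida's stake falls to 7%.
Beatriz holds 92% of Crestway, so Beatriz controls Crestway.
Crestway holds 100% of Kestrel, so Beatriz controls Kestrel.
Beatriz did not control Kestrel before and does after, so the clause is triggered.

Yes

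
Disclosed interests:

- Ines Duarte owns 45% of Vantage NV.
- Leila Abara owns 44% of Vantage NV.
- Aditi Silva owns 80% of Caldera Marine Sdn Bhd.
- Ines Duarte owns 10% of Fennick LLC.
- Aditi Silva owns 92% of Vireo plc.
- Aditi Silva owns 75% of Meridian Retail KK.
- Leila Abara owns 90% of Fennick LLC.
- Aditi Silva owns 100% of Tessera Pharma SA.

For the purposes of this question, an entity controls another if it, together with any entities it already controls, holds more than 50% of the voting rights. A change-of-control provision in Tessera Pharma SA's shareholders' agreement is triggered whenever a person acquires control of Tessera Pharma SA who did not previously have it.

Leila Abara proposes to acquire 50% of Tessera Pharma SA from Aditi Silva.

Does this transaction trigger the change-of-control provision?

The purchase adds only to Leila's holdings (Aditi's stake shrinks), so Leila is the only person who could newly come to control Tessera.
Leila holds 90% of Fennick, so Leila controls Fennick.
Neither Leila nor any entity Leila controls holds any voting interest in Tessera.
So before the transaction, Leila does not control Tessera.
After the purchase, Leila holds 50% of Tessera directly, and Aditi's stake falls to 50%.
After the transaction, Leila's side holds 50% of Tessera, not > 50%, so Leila still does not control Tessera.
No new person acquires control, so the clause is not triggered.

No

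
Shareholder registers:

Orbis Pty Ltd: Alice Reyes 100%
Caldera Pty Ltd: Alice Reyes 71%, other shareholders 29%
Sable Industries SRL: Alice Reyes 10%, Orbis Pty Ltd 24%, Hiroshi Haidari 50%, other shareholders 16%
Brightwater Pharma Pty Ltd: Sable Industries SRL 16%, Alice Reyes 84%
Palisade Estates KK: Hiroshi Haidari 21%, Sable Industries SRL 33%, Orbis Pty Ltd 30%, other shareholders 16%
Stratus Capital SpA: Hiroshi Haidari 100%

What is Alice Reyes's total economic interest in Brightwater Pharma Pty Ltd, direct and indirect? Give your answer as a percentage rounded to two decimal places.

Alice reaches Brightwater along 3 paths.
Via Sable: 10% × 16% = 1.6%.
Via Orbis → Sable: 100% × 24% × 16% = 3.84%.
Direct stake: 84% = 84%.
Total: 1.6% + 3.84% + 84% = 89.44%.

89.44%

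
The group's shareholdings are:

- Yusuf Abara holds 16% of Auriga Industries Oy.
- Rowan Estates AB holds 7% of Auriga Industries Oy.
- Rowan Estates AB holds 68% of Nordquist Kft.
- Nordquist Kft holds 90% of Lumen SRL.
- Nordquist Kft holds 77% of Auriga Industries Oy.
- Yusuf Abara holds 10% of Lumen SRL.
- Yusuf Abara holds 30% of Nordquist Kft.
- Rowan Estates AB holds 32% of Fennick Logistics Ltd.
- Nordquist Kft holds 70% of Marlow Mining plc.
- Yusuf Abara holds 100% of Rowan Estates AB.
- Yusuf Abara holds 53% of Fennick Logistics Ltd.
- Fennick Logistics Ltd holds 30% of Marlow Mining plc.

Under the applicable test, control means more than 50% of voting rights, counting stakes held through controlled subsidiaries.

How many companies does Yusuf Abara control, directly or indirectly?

6

Yusuf holds 100% of Rowan, so Yusuf controls Rowan.
Yusuf and Rowan together hold 30% + 68% = 98% of Nordquist, so Yusuf controls Nordquist.
Yusuf and Rowan and Nordquist together hold 16% + 7% + 77% = 100% of Auriga, so Yusuf controls Auriga.
Rowan and Yusuf together hold 32% + 53% = 85% of Fennick, so Yusuf controls Fennick.
Nordquist and Yusuf together hold 90% + 10% = 100% of Lumen, so Yusuf controls Lumen.
Fennick and Nordquist together hold 30% + 70% = 100% of Marlow, so Yusuf controls Marlow.
Yusuf controls 6 companies.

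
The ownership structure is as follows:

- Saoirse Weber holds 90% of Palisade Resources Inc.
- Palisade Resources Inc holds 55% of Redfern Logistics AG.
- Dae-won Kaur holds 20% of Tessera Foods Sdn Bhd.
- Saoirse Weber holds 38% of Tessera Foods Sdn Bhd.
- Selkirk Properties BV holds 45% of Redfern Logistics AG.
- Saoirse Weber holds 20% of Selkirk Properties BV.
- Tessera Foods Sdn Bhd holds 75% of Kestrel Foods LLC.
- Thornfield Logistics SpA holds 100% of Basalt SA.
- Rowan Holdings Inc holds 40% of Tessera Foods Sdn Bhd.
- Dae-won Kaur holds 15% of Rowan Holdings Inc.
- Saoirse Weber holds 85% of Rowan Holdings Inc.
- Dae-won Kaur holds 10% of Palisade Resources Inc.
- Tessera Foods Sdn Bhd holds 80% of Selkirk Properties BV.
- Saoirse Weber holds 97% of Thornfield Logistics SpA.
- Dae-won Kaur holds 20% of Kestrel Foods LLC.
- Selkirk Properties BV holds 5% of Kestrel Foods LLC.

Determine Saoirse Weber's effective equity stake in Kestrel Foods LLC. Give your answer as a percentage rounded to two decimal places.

57.88%

Saoirse reaches Kestrel along 5 paths.
Via Tessera: 38% × 75% = 28.5%.
Via Rowan → Tessera: 85% × 40% × 75% = 25.5%.
Via Tessera → Selkirk: 38% × 80% × 5% = 1.52%.
Via Rowan → Tessera → Selkirk: 85% × 40% × 80% × 5% = 1.36%.
Via Selkirk: 20% × 5% = 1%.
Total: 28.5% + 25.5% + 1.52% + 1.36% + 1% = 57.88%.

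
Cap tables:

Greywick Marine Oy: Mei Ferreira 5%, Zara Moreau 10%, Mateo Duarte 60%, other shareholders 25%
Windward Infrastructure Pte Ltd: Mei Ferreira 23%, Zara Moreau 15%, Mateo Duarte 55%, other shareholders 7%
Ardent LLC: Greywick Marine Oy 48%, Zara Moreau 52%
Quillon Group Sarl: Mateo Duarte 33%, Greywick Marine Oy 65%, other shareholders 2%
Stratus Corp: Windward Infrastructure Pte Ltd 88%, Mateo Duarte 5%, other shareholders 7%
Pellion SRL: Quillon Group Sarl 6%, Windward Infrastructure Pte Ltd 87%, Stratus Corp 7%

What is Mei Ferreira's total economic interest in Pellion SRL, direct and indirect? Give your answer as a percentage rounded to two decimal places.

Mei reaches Pellion along 3 paths.
Via Greywick → Quillon: 5% × 65% × 6% = 0.195%.
Via Windward: 23% × 87% = 20.01%.
Via Windward → Stratus: 23% × 88% × 7% = 1.4168%.
Total: 0.195% + 20.01% + 1.4168% = 21.6218%.
Rounded: 21.62%.

21.62%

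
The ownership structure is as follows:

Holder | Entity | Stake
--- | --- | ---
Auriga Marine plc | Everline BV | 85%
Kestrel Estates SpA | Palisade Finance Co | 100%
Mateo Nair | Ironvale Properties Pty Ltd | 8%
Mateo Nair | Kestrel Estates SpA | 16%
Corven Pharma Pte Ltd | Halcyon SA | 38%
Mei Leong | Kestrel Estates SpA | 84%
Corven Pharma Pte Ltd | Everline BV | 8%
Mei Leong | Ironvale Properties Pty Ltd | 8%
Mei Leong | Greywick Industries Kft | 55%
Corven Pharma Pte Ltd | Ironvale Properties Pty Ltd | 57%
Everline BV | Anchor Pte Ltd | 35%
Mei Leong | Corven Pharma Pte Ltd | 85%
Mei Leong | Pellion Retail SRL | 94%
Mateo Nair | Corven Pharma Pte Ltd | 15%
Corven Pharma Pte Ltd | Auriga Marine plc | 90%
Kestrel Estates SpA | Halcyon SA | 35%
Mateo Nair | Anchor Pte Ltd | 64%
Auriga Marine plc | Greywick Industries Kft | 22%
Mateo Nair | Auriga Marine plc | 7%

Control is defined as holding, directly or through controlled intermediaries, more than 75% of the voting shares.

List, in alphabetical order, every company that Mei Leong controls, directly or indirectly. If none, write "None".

Auriga Marine plc, Corven Pharma Pte Ltd, Everline BV, Greywick Industries Kft, Kestrel Estates SpA, Palisade Finance Co, Pellion Retail SRL

Mei holds 85% of Corven, so Mei controls Corven.
Mei holds 84% of Kestrel, so Mei controls Kestrel.
Corven holds 90% of Auriga, so Mei controls Auriga.
Mei and Auriga together hold 55% + 22% = 77% of Greywick, so Mei controls Greywick.
Auriga and Corven together hold 85% + 8% = 93% of Everline, so Mei controls Everline.
Kestrel holds 100% of Palisade, so Mei controls Palisade.
Mei holds 94% of Pellion, so Mei controls Pellion.
No other company's threshold is met.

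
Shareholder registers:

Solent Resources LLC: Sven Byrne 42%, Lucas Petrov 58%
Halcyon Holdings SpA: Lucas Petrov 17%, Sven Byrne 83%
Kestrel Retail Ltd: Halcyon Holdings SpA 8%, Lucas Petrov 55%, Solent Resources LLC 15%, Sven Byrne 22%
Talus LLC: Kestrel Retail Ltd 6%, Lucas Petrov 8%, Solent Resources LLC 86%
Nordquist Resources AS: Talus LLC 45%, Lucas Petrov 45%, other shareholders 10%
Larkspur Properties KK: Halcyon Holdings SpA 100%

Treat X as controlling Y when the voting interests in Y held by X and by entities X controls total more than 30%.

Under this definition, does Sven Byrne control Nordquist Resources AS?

Sven holds 42% of Solent, so Sven controls Solent.
Sven holds 83% of Halcyon, so Sven controls Halcyon.
Halcyon and Solent and Sven together hold 8% + 15% + 22% = 45% of Kestrel, so Sven controls Kestrel.
Kestrel and Solent together hold 6% + 86% = 92% of Talus, so Sven controls Talus.
Talus holds 45% of Nordquist, so Sven controls Nordquist.

Yes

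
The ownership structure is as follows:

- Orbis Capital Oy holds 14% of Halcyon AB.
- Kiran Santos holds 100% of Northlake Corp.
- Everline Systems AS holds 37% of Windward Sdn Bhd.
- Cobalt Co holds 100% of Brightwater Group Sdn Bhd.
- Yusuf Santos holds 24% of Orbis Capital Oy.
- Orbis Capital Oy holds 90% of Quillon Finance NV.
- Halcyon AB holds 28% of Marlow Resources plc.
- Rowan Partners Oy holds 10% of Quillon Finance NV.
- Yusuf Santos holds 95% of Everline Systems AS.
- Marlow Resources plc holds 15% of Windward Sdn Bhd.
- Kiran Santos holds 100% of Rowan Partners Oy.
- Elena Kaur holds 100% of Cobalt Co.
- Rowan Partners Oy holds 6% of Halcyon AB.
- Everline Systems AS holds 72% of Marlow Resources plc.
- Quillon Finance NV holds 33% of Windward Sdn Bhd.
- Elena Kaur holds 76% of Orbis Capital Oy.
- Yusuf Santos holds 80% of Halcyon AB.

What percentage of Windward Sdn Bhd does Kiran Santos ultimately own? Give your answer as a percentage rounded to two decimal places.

Kiran reaches Windward along 2 paths.
Via Rowan → Quillon: 100% × 10% × 33% = 3.3%.
Via Rowan → Halcyon → Marlow: 100% × 6% × 28% × 15% = 0.252%.
Total: 3.3% + 0.252% = 3.552%.
Rounded: 3.55%.

3.55%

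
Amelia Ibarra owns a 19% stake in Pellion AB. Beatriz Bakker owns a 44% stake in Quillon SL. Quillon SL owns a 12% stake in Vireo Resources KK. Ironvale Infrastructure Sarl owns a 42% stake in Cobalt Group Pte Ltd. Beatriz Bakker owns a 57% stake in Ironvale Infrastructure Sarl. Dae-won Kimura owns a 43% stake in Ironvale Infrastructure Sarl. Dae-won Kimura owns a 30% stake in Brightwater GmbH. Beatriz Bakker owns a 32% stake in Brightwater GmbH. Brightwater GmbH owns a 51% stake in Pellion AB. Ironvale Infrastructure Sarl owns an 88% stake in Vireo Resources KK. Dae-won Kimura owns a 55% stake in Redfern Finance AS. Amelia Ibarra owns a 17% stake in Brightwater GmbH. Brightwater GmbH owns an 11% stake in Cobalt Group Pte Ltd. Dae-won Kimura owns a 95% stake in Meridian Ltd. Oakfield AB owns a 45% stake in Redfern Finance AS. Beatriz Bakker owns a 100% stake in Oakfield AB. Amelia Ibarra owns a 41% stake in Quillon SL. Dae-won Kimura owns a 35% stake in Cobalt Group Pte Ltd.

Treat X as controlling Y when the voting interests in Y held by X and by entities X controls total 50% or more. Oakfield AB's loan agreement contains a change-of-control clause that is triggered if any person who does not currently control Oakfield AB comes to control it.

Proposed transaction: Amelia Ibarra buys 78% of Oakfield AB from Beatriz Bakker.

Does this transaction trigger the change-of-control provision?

Yes

The purchase adds only to Amelia's holdings (Beatriz's stake shrinks), so Amelia is the only person who could newly come to control Oakfield.
Amelia's largest direct stake is 41% in Quillon, which does not meet the threshold, so Amelia controls no company.
Neither Amelia nor any entity Amelia controls holds any voting interest in Oakfield.
So before the transaction, Amelia does not control Oakfield.
After the purchase, Amelia holds 78% of Oakfield directly, and Beatriz's stake falls to 22%.
Amelia holds 78% of Oakfield, so Amelia controls Oakfield.
Amelia did not control Oakfield before and does after, so the clause is triggered.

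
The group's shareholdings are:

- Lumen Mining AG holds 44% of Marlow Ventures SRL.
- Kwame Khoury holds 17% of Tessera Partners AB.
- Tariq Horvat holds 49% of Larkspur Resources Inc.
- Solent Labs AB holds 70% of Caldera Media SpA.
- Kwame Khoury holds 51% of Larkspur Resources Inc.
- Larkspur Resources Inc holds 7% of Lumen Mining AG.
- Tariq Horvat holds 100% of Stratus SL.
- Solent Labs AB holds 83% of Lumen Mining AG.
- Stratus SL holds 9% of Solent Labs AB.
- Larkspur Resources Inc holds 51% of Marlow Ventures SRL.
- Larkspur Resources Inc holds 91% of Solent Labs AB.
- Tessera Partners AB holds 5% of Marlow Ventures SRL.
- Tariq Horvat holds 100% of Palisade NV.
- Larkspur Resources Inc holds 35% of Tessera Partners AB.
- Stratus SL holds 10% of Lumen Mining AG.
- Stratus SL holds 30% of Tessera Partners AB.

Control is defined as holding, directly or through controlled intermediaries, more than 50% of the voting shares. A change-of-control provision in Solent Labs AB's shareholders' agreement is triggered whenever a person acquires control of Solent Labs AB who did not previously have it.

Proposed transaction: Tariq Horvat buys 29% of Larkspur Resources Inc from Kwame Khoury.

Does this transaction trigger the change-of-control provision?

The purchase adds only to Tariq's holdings (Kwame's stake shrinks), so Tariq is the only person who could newly come to control Solent.
Tariq holds 100% of Stratus, so Tariq controls Stratus.
Tariq holds 100% of Palisade, so Tariq controls Palisade.
In Solent, Tariq's side holds only 9%, not > 50%.
So before the transaction, Tariq does not control Solent.
After the purchase, Tariq's direct stake in Larkspur rises to 49% + 29% = 78%, and Kwame's stake falls to 22%.
Tariq holds 78% of Larkspur, so Tariq controls Larkspur.
Stratus and Larkspur together hold 9% + 91% = 100% of Solent, so Tariq controls Solent.
Tariq did not control Solent before and does after, so the clause is triggered.

Yes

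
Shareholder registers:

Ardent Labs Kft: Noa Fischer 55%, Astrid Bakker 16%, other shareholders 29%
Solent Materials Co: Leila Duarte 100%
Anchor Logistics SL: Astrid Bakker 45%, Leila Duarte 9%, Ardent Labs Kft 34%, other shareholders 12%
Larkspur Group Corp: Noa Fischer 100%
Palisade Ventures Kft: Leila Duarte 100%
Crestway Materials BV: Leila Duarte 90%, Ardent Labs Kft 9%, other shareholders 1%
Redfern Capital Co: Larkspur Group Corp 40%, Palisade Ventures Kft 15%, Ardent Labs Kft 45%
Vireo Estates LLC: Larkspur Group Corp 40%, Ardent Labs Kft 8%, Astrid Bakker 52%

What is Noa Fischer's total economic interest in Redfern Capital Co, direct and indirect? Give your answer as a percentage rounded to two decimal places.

Noa reaches Redfern along 2 paths.
Via Larkspur: 100% × 40% = 40%.
Via Ardent: 55% × 45% = 24.75%.
Total: 40% + 24.75% = 64.75%.

64.75%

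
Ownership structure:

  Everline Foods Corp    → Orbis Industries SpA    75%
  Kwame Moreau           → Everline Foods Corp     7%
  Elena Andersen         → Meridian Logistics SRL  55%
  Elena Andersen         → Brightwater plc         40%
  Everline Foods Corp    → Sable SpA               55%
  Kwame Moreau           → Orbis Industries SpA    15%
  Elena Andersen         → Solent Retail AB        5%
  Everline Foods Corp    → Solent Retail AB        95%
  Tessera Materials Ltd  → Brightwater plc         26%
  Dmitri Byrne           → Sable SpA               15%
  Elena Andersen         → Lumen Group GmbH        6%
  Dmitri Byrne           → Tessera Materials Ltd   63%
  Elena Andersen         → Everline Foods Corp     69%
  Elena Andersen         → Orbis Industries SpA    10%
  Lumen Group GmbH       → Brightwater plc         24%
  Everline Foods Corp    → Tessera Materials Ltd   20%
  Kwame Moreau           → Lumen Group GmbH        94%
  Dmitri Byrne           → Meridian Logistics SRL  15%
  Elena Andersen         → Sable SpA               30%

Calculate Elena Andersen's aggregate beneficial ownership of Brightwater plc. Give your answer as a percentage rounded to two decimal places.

45.03%

Elena reaches Brightwater along 3 paths.
Via Everline → Tessera: 69% × 20% × 26% = 3.588%.
Via Lumen: 6% × 24% = 1.44%.
Direct stake: 40% = 40%.
Total: 3.588% + 1.44% + 40% = 45.028%.
Rounded: 45.03%.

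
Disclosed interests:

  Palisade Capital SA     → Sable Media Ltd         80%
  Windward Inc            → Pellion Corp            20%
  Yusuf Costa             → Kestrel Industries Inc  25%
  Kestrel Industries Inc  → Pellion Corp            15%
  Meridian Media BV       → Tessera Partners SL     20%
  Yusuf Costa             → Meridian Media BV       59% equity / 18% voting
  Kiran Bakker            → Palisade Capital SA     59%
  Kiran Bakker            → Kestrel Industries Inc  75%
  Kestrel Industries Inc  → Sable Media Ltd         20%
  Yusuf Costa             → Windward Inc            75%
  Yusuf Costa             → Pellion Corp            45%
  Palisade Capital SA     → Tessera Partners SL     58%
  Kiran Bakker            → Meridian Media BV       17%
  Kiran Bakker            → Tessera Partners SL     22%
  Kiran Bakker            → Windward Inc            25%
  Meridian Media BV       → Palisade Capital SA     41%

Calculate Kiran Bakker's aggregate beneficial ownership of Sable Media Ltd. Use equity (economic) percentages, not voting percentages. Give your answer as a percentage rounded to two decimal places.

Kiran reaches Sable along 3 paths.
Via Meridian → Palisade: 17% × 41% × 80% = 5.576%.
Via Palisade: 59% × 80% = 47.2%.
Via Kestrel: 75% × 20% = 15%.
Total: 5.576% + 47.2% + 15% = 67.776%.
Rounded: 67.78%.

67.78%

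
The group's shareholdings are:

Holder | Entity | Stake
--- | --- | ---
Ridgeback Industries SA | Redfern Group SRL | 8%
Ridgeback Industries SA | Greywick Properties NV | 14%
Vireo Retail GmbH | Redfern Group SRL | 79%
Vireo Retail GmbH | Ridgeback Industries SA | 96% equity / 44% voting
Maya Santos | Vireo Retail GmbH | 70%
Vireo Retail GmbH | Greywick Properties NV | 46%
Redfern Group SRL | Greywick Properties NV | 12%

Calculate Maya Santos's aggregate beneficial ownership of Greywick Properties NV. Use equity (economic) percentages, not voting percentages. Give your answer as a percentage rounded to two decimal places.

48.89%

Maya reaches Greywick along 4 paths.
Via Vireo → Ridgeback: 70% × 96% × 14% = 9.408%.
Via Vireo → Redfern: 70% × 79% × 12% = 6.636%.
Via Vireo → Ridgeback → Redfern: 70% × 96% × 8% × 12% = 0.64512%.
Via Vireo: 70% × 46% = 32.2%.
Total: 9.408% + 6.636% + 0.64512% + 32.2% = 48.88912%.
Rounded: 48.89%.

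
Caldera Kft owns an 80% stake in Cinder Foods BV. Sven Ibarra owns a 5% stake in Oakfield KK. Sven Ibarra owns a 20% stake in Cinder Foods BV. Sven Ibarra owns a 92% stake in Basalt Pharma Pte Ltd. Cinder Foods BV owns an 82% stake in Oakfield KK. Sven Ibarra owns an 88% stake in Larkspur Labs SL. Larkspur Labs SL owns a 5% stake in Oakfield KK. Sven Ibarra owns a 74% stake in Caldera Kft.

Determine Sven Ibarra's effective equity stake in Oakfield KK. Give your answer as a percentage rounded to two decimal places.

74.34%

Sven reaches Oakfield along 4 paths.
Via Caldera → Cinder: 74% × 80% × 82% = 48.544%.
Via Cinder: 20% × 82% = 16.4%.
Direct stake: 5% = 5%.
Via Larkspur: 88% × 5% = 4.4%.
Total: 48.544% + 16.4% + 5% + 4.4% = 74.344%.
Rounded: 74.34%.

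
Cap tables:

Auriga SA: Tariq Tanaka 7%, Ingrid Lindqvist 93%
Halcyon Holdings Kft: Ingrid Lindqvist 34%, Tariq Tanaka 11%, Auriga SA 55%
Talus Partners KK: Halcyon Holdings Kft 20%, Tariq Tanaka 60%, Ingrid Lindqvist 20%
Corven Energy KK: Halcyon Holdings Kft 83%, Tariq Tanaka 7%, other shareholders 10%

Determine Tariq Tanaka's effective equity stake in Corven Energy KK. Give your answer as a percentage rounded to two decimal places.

19.33%

Tariq reaches Corven along 3 paths.
Via Halcyon: 11% × 83% = 9.13%.
Via Auriga → Halcyon: 7% × 55% × 83% = 3.1955%.
Direct stake: 7% = 7%.
Total: 9.13% + 3.1955% + 7% = 19.3255%.
Rounded: 19.33%.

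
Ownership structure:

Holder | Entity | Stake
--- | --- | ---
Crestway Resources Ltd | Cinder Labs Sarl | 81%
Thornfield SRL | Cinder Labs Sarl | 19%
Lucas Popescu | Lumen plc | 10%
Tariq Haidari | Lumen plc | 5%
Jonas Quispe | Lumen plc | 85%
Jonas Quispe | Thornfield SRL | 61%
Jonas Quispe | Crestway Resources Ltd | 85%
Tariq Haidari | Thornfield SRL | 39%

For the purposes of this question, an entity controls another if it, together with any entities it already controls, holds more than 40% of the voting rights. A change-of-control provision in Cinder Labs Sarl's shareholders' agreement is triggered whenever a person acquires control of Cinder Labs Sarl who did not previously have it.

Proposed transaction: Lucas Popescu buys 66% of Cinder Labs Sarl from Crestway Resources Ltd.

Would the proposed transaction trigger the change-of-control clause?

The purchase adds only to Lucas's holdings (Crestway's stake shrinks), so Lucas is the only person who could newly come to control Cinder.
Lucas's largest direct stake is 10% in Lumen, which does not meet the threshold, so Lucas controls no company.
Neither Lucas nor any entity Lucas controls holds any voting interest in Cinder.
So before the transaction, Lucas does not control Cinder.
After the purchase, Lucas holds 66% of Cinder directly, and Crestway's stake falls to 15%.
Lucas holds 66% of Cinder, so Lucas controls Cinder.
Lucas did not control Cinder before and does after, so the clause is triggered.

Yes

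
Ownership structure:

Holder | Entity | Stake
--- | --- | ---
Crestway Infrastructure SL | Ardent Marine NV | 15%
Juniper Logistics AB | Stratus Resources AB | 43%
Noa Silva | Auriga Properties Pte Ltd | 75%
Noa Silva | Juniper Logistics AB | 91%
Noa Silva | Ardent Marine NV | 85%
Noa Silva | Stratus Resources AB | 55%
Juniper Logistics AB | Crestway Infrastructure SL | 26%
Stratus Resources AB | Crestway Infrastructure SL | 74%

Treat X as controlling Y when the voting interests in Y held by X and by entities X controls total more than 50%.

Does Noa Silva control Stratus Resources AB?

Noa holds 91% of Juniper, so Noa controls Juniper.
Noa and Juniper together hold 55% + 43% = 98% of Stratus, so Noa controls Stratus.

Yes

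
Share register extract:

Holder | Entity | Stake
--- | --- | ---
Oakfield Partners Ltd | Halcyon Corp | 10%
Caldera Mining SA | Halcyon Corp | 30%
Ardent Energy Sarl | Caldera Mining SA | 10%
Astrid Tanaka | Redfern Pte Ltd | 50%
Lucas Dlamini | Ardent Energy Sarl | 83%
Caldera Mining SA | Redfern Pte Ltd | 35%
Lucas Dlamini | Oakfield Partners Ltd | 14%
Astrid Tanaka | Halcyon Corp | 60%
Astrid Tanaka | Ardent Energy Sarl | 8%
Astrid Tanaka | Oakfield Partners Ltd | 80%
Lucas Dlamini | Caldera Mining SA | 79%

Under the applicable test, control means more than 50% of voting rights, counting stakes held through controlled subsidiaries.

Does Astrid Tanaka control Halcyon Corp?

Yes

Astrid holds 80% of Oakfield, so Astrid controls Oakfield.
Oakfield and Astrid together hold 10% + 60% = 70% of Halcyon, so Astrid controls Halcyon.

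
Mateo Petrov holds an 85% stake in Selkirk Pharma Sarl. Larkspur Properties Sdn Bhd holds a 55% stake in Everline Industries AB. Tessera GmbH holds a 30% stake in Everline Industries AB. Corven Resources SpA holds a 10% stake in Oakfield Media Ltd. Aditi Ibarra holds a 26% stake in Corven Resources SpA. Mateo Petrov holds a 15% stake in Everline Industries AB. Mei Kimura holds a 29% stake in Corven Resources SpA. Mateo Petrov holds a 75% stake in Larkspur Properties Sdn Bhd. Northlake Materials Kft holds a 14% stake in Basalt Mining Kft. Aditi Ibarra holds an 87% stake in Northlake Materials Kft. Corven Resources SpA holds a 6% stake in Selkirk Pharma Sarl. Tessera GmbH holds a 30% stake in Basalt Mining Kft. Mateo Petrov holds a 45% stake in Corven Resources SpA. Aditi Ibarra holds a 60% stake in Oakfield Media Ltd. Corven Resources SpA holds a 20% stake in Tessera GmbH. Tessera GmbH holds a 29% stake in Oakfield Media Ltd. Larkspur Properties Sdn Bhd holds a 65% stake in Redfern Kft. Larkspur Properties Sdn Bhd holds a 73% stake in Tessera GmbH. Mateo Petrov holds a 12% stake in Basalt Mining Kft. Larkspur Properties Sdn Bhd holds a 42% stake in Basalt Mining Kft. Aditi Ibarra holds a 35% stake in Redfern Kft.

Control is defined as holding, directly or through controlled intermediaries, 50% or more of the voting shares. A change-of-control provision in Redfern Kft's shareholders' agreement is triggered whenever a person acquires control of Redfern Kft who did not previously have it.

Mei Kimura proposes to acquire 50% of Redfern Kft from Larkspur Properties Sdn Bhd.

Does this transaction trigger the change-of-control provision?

Yes

The purchase adds only to Mei's holdings (Larkspur's stake shrinks), so Mei is the only person who could newly come to control Redfern.
Mei's largest direct stake is 29% in Corven, which does not meet the threshold, so Mei controls no company.
Neither Mei nor any entity Mei controls holds any voting interest in Redfern.
So before the transaction, Mei does not control Redfern.
After the purchase, Mei holds 50% of Redfern directly, and Larkspur's stake falls to 15%.
Mei holds 50% of Redfern, so Mei controls Redfern.
Mei did not control Redfern before and does after, so the clause is triggered.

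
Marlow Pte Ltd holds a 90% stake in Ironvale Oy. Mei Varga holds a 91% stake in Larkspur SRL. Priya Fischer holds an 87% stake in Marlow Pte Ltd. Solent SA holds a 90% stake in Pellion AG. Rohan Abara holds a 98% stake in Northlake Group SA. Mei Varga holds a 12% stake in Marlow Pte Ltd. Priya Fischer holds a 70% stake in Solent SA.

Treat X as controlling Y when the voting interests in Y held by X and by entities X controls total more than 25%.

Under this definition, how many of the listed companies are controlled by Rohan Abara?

Rohan holds 98% of Northlake, so Rohan controls Northlake.
No other company's threshold is met.
Rohan controls 1 company.

1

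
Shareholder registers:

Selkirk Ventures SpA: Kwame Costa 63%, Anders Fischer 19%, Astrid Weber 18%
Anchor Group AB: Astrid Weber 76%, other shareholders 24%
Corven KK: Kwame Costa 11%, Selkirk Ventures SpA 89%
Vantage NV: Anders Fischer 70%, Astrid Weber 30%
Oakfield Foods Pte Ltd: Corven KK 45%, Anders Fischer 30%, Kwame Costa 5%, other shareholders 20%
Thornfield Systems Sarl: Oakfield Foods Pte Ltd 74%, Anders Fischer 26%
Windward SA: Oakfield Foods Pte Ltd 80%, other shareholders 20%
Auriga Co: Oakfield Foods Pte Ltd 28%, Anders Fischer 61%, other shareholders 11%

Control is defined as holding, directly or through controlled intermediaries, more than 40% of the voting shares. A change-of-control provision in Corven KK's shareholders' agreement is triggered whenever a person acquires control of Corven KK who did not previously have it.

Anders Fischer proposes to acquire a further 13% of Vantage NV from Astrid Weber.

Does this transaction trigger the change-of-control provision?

No

The purchase adds only to Anders's holdings (Astrid's stake shrinks), so Anders is the only person who could newly come to control Corven.
Anders holds 70% of Vantage, so Anders controls Vantage.
Anders holds 61% of Auriga, so Anders controls Auriga.
Neither Anders nor any entity Anders controls holds any voting interest in Corven.
So before the transaction, Anders does not control Corven.
After the purchase, Anders's direct stake in Vantage rises to 70% + 13% = 83%, and Astrid's stake falls to 17%.
Anders holds 83% of Vantage, so Anders controls Vantage.
After the transaction, neither Anders nor any entity Anders controls holds a voting interest in Corven, so Anders still does not control it.
No new person acquires control, so the clause is not triggered.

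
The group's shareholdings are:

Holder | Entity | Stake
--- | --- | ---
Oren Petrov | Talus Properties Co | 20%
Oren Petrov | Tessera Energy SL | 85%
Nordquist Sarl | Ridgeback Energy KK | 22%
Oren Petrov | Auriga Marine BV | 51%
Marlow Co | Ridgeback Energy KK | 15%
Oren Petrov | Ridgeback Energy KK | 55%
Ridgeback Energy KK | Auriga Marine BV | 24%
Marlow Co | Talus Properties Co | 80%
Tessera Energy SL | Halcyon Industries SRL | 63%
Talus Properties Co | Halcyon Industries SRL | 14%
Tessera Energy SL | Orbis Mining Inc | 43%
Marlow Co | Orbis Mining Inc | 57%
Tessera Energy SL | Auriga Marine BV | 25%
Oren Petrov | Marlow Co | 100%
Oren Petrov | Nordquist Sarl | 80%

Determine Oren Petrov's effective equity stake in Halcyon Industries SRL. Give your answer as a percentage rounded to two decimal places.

Oren reaches Halcyon along 3 paths.
Via Tessera: 85% × 63% = 53.55%.
Via Marlow → Talus: 100% × 80% × 14% = 11.2%.
Via Talus: 20% × 14% = 2.8%.
Total: 53.55% + 11.2% + 2.8% = 67.55%.

67.55%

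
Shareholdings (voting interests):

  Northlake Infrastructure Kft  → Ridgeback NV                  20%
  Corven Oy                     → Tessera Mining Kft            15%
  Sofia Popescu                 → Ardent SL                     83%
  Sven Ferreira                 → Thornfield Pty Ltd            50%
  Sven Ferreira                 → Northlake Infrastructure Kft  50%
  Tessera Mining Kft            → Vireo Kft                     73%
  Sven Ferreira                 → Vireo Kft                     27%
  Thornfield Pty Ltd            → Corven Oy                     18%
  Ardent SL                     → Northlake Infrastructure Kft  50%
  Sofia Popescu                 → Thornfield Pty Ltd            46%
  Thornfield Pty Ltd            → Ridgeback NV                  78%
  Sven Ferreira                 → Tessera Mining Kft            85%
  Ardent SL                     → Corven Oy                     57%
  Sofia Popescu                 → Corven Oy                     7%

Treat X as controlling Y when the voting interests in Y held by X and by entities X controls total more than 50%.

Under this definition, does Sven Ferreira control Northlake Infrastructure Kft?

Sven holds 85% of Tessera, so Sven controls Tessera.
Sven and Tessera together hold 27% + 73% = 100% of Vireo, so Sven controls Vireo.
In Northlake, Sven's side holds only 50%, not > 50%.
So Sven does not control Northlake.

No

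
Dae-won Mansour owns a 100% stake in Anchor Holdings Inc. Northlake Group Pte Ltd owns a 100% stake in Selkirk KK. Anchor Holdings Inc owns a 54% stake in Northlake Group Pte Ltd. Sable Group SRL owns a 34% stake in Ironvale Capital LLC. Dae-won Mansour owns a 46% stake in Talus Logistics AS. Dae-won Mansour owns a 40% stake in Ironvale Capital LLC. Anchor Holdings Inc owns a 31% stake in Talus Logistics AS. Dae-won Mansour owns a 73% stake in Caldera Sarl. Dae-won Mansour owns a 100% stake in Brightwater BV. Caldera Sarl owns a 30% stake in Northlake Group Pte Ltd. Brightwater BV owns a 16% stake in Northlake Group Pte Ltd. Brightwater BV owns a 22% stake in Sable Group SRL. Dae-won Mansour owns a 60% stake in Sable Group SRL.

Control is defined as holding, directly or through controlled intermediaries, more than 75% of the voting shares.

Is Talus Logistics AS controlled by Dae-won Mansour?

Yes

Dae-won holds 100% of Anchor, so Dae-won controls Anchor.
Anchor and Dae-won together hold 31% + 46% = 77% of Talus, so Dae-won controls Talus.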